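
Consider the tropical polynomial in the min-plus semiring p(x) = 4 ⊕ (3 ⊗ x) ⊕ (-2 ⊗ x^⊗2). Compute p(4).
p(4) = 4

A tropical monomial a ⊗ x^⊗i evaluates to a + i · x. Evaluating each term at x = 4:
  Term 0 contributes 4 + 0 · 4 = 4
  Term 1 contributes 3 + 1 · 4 = 7
  Term 2 contributes -2 + 2 · 4 = 6
p(4) = ⊕ of these = min[4, 7, 6] = 4.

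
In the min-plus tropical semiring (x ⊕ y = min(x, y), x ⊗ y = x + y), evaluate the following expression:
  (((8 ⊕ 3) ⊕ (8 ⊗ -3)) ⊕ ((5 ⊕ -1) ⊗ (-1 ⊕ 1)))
(((8 ⊕ 3) ⊕ (8 ⊗ -3)) ⊕ ((5 ⊕ -1) ⊗ (-1 ⊕ 1))) = -2

Expand innermost to outermost. Recall ⊕ takes the minimum of its arguments and ⊗ takes their sum. Working out the expression (((8 ⊕ 3) ⊕ (8 ⊗ -3)) ⊕ ((5 ⊕ -1) ⊗ (-1 ⊕ 1))) gives -2.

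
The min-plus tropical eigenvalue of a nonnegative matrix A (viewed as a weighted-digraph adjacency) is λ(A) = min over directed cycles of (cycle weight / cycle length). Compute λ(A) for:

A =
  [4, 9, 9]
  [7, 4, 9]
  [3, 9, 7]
λ(A) = 4

Enumerate directed cycles and compute their means (weight / length). Sample:
  cycle 0 → 0: weight = 4, length = 1, mean = 4/1 ≈ 4.000
  cycle 1 → 1: weight = 4, length = 1, mean = 4/1 ≈ 4.000
  cycle 2 → 2: weight = 7, length = 1, mean = 7/1 ≈ 7.000
  cycle 0 → 1 → 0: weight = 16, length = 2, mean = 16/2 ≈ 8.000
  cycle 0 → 2 → 0: weight = 12, length = 2, mean = 12/2 ≈ 6.000
  cycle 1 → 0 → 1: weight = 16, length = 2, mean = 16/2 ≈ 8.000
Minimum mean = 4.000, attained e.g. along the cycle 0 → 0 with weight 4 and length 1. So λ(A) = 4/1 = 4.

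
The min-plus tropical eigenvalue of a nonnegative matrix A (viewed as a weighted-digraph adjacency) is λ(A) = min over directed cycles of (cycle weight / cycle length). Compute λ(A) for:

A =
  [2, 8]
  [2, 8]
λ(A) = 2

Enumerate directed cycles and compute their means (weight / length). Sample:
  cycle 0 → 0: weight = 2, length = 1, mean = 2/1 ≈ 2.000
  cycle 1 → 1: weight = 8, length = 1, mean = 8/1 ≈ 8.000
  cycle 0 → 1 → 0: weight = 10, length = 2, mean = 10/2 ≈ 5.000
  cycle 1 → 0 → 1: weight = 10, length = 2, mean = 10/2 ≈ 5.000
Minimum mean = 2.000, attained e.g. along the cycle 0 → 0 with weight 2 and length 1. So λ(A) = 2/1 = 2.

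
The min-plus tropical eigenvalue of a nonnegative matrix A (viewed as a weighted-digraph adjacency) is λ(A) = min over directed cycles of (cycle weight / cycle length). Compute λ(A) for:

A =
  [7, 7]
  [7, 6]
λ(A) = 6

Enumerate directed cycles and compute their means (weight / length). Sample:
  cycle 0 → 0: weight = 7, length = 1, mean = 7/1 ≈ 7.000
  cycle 1 → 1: weight = 6, length = 1, mean = 6/1 ≈ 6.000
  cycle 0 → 1 → 0: weight = 14, length = 2, mean = 14/2 ≈ 7.000
  cycle 1 → 0 → 1: weight = 14, length = 2, mean = 14/2 ≈ 7.000
Minimum mean = 6.000, attained e.g. along the cycle 1 → 1 with weight 6 and length 1. So λ(A) = 6/1 = 6.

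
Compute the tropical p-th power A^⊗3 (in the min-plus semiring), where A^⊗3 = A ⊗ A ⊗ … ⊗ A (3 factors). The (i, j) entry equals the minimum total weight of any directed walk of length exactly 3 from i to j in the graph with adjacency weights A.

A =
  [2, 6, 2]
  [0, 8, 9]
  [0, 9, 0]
A^⊗3 =
  [2, 8, 2]
  [2, 8, 2]
  [0, 6, 0]

Each entry (A^⊗3)_ij equals the minimum over all length-3 walks i = v_0 → v_1 → … → v_3 = j of Σ_t A[v_t][v_{t+1}]. For example, for (i, j) = (0, 2) we minimise over 9 possible intermediate vertex sequences; the minimum is 2, attained along the walk 0 → 2 → 2 → 2.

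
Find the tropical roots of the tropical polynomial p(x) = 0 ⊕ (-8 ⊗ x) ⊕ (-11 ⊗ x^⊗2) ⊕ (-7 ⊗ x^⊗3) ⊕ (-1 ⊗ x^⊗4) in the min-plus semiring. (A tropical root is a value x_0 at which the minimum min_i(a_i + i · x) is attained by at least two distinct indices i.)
Roots: {-6, -4, 3, 8}

Each tropical root is a break point of the lower envelope of the lines y = a_i + i · x (there are 5 lines, with slopes 0, 1, ..., 4). Only the lines that attain the minimum somewhere contribute to roots; other lines are dominated. Here the surviving (envelope) indices are i = 4, i = 3, i = 2, i = 1, i = 0.
Intersections between consecutive envelope lines give the roots: for adjacent envelope indices i < j the intersection is x = (a_i − a_j) / (j − i). Reading off the sorted break points: {-6, -4, 3, 8}.
Verification: at each break x_0, at least two indices attain the minimum of min_i(a_i + i · x_0).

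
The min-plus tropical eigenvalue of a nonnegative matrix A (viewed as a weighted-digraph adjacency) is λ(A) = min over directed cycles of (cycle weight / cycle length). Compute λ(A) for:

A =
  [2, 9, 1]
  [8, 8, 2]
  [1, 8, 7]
λ(A) = 1

Enumerate directed cycles and compute their means (weight / length). Sample:
  cycle 0 → 0: weight = 2, length = 1, mean = 2/1 ≈ 2.000
  cycle 1 → 1: weight = 8, length = 1, mean = 8/1 ≈ 8.000
  cycle 2 → 2: weight = 7, length = 1, mean = 7/1 ≈ 7.000
  cycle 0 → 1 → 0: weight = 17, length = 2, mean = 17/2 ≈ 8.500
  cycle 0 → 2 → 0: weight = 2, length = 2, mean = 2/2 ≈ 1.000
  cycle 1 → 0 → 1: weight = 17, length = 2, mean = 17/2 ≈ 8.500
Minimum mean = 1.000, attained e.g. along the cycle 0 → 2 → 0 with weight 2 and length 2. So λ(A) = 2/2 = 1.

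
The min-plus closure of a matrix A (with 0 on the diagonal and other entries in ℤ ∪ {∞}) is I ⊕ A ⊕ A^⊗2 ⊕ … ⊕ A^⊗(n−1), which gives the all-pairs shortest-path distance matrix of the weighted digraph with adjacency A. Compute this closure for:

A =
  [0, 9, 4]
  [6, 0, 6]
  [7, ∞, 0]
Closure =
  [0, 9, 4]
  [6, 0, 6]
  [7, 16, 0]

This is the Floyd-Warshall all-pairs shortest-path computation. For each intermediate vertex k = 0, 1, …, 2, update dist[i][j] ← min(dist[i][j], dist[i][k] + dist[k][j]). The final matrix gives, for each (i, j), the minimum total weight of any directed path from i to j (possibly empty when i = j).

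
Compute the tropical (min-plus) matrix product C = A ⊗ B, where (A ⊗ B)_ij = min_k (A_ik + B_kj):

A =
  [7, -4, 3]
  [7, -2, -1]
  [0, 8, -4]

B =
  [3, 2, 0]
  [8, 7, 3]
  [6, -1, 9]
A ⊗ B =
  [4, 2, -1]
  [5, -2, 1]
  [2, -5, 0]

Apply the min-plus product entry-by-entry:
  C[0][0] = min over k of (A[0][0] + B[0][0] = 7 + 3 = 10, A[0][1] + B[1][0] = -4 + 8 = 4, A[0][2] + B[2][0] = 3 + 6 = 9) = 4 (attained at k = 1)
  C[0][1] = min over k of (A[0][0] + B[0][1] = 7 + 2 = 9, A[0][1] + B[1][1] = -4 + 7 = 3, A[0][2] + B[2][1] = 3 + -1 = 2) = 2 (attained at k = 2)
  C[0][2] = min over k of (A[0][0] + B[0][2] = 7 + 0 = 7, A[0][1] + B[1][2] = -4 + 3 = -1, A[0][2] + B[2][2] = 3 + 9 = 12) = -1 (attained at k = 1)
  C[1][0] = min over k of (A[1][0] + B[0][0] = 7 + 3 = 10, A[1][1] + B[1][0] = -2 + 8 = 6, A[1][2] + B[2][0] = -1 + 6 = 5) = 5 (attained at k = 2)
  C[1][1] = min over k of (A[1][0] + B[0][1] = 7 + 2 = 9, A[1][1] + B[1][1] = -2 + 7 = 5, A[1][2] + B[2][1] = -1 + -1 = -2) = -2 (attained at k = 2)
  C[1][2] = min over k of (A[1][0] + B[0][2] = 7 + 0 = 7, A[1][1] + B[1][2] = -2 + 3 = 1, A[1][2] + B[2][2] = -1 + 9 = 8) = 1 (attained at k = 1)
  C[2][0] = min over k of (A[2][0] + B[0][0] = 0 + 3 = 3, A[2][1] + B[1][0] = 8 + 8 = 16, A[2][2] + B[2][0] = -4 + 6 = 2) = 2 (attained at k = 2)
  C[2][1] = min over k of (A[2][0] + B[0][1] = 0 + 2 = 2, A[2][1] + B[1][1] = 8 + 7 = 15, A[2][2] + B[2][1] = -4 + -1 = -5) = -5 (attained at k = 2)
  C[2][2] = min over k of (A[2][0] + B[0][2] = 0 + 0 = 0, A[2][1] + B[1][2] = 8 + 3 = 11, A[2][2] + B[2][2] = -4 + 9 = 5) = 0 (attained at k = 0)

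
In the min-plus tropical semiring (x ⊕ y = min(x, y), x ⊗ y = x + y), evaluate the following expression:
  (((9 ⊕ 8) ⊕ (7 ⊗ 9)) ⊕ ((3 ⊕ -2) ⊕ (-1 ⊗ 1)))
(((9 ⊕ 8) ⊕ (7 ⊗ 9)) ⊕ ((3 ⊕ -2) ⊕ (-1 ⊗ 1))) = -2

Expand innermost to outermost. Recall ⊕ takes the minimum of its arguments and ⊗ takes their sum. Working out the expression (((9 ⊕ 8) ⊕ (7 ⊗ 9)) ⊕ ((3 ⊕ -2) ⊕ (-1 ⊗ 1))) gives -2.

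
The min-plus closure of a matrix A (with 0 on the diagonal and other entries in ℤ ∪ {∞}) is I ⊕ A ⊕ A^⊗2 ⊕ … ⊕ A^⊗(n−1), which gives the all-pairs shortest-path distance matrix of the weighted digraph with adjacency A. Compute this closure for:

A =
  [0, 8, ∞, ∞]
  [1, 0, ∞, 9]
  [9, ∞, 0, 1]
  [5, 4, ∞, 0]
Closure =
  [0, 8, ∞, 17]
  [1, 0, ∞, 9]
  [6, 5, 0, 1]
  [5, 4, ∞, 0]

This is the Floyd-Warshall all-pairs shortest-path computation. For each intermediate vertex k = 0, 1, …, 3, update dist[i][j] ← min(dist[i][j], dist[i][k] + dist[k][j]). The final matrix gives, for each (i, j), the minimum total weight of any directed path from i to j (possibly empty when i = j).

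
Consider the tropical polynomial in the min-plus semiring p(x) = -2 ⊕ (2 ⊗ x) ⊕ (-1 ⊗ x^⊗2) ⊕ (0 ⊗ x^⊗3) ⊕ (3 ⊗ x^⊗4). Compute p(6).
p(6) = -2

A tropical monomial a ⊗ x^⊗i evaluates to a + i · x. Evaluating each term at x = 6:
  Term 0 contributes -2 + 0 · 6 = -2
  Term 1 contributes 2 + 1 · 6 = 8
  Term 2 contributes -1 + 2 · 6 = 11
  Term 3 contributes 0 + 3 · 6 = 18
  Term 4 contributes 3 + 4 · 6 = 27
p(6) = ⊕ of these = min[-2, 8, 11, 18, 27] = -2.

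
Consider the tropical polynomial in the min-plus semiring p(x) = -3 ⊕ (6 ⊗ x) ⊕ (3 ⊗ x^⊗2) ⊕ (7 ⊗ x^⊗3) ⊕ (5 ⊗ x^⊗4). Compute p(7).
p(7) = -3

A tropical monomial a ⊗ x^⊗i evaluates to a + i · x. Evaluating each term at x = 7:
  Term 0 contributes -3 + 0 · 7 = -3
  Term 1 contributes 6 + 1 · 7 = 13
  Term 2 contributes 3 + 2 · 7 = 17
  Term 3 contributes 7 + 3 · 7 = 28
  Term 4 contributes 5 + 4 · 7 = 33
p(7) = ⊕ of these = min[-3, 13, 17, 28, 33] = -3.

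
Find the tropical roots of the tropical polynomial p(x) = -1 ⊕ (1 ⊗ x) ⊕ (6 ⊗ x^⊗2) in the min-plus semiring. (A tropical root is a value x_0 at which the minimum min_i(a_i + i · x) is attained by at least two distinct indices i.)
Roots: {-5, -2}

Each tropical root is a break point of the lower envelope of the lines y = a_i + i · x (there are 3 lines, with slopes 0, 1, ..., 2). Only the lines that attain the minimum somewhere contribute to roots; other lines are dominated. Here the surviving (envelope) indices are i = 2, i = 1, i = 0.
Intersections between consecutive envelope lines give the roots: for adjacent envelope indices i < j the intersection is x = (a_i − a_j) / (j − i). Reading off the sorted break points: {-5, -2}.
Verification: at each break x_0, at least two indices attain the minimum of min_i(a_i + i · x_0).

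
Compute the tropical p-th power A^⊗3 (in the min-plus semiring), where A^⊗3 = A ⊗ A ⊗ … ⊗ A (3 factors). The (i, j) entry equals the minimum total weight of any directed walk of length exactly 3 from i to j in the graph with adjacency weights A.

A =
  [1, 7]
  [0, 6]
A^⊗3 =
  [3, 9]
  [2, 8]

Each entry (A^⊗3)_ij equals the minimum over all length-3 walks i = v_0 → v_1 → … → v_3 = j of Σ_t A[v_t][v_{t+1}]. For example, for (i, j) = (0, 1) we minimise over 4 possible intermediate vertex sequences; the minimum is 9, attained along the walk 0 → 0 → 0 → 1.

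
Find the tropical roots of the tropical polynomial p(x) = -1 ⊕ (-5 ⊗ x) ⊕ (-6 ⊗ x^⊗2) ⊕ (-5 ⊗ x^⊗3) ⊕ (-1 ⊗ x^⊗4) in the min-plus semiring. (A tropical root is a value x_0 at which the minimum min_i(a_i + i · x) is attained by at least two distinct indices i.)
Roots: {-4, -1, 1, 4}

Each tropical root is a break point of the lower envelope of the lines y = a_i + i · x (there are 5 lines, with slopes 0, 1, ..., 4). Only the lines that attain the minimum somewhere contribute to roots; other lines are dominated. Here the surviving (envelope) indices are i = 4, i = 3, i = 2, i = 1, i = 0.
Intersections between consecutive envelope lines give the roots: for adjacent envelope indices i < j the intersection is x = (a_i − a_j) / (j − i). Reading off the sorted break points: {-4, -1, 1, 4}.
Verification: at each break x_0, at least two indices attain the minimum of min_i(a_i + i · x_0).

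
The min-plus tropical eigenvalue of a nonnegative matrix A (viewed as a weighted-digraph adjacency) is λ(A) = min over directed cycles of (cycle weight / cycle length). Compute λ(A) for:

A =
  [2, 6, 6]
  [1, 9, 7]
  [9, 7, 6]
λ(A) = 2

Enumerate directed cycles and compute their means (weight / length). Sample:
  cycle 0 → 0: weight = 2, length = 1, mean = 2/1 ≈ 2.000
  cycle 1 → 1: weight = 9, length = 1, mean = 9/1 ≈ 9.000
  cycle 2 → 2: weight = 6, length = 1, mean = 6/1 ≈ 6.000
  cycle 0 → 1 → 0: weight = 7, length = 2, mean = 7/2 ≈ 3.500
  cycle 0 → 2 → 0: weight = 15, length = 2, mean = 15/2 ≈ 7.500
  cycle 1 → 0 → 1: weight = 7, length = 2, mean = 7/2 ≈ 3.500
Minimum mean = 2.000, attained e.g. along the cycle 0 → 0 with weight 2 and length 1. So λ(A) = 2/1 = 2.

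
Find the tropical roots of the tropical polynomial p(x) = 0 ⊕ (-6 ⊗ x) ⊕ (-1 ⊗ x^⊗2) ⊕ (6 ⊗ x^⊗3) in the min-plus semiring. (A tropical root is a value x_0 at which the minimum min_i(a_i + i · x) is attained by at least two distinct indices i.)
Roots: {-7, -5, 6}

Each tropical root is a break point of the lower envelope of the lines y = a_i + i · x (there are 4 lines, with slopes 0, 1, ..., 3). Only the lines that attain the minimum somewhere contribute to roots; other lines are dominated. Here the surviving (envelope) indices are i = 3, i = 2, i = 1, i = 0.
Intersections between consecutive envelope lines give the roots: for adjacent envelope indices i < j the intersection is x = (a_i − a_j) / (j − i). Reading off the sorted break points: {-7, -5, 6}.
Verification: at each break x_0, at least two indices attain the minimum of min_i(a_i + i · x_0).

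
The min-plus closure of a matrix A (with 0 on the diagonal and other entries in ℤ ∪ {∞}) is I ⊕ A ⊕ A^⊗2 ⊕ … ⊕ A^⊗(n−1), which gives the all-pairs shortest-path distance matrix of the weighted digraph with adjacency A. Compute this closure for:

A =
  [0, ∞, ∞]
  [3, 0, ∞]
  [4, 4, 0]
Closure =
  [0, ∞, ∞]
  [3, 0, ∞]
  [4, 4, 0]

This is the Floyd-Warshall all-pairs shortest-path computation. For each intermediate vertex k = 0, 1, …, 2, update dist[i][j] ← min(dist[i][j], dist[i][k] + dist[k][j]). The final matrix gives, for each (i, j), the minimum total weight of any directed path from i to j (possibly empty when i = j).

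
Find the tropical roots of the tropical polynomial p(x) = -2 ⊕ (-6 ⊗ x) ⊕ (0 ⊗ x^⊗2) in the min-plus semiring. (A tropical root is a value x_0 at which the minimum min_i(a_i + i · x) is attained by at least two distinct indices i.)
Roots: {-6, 4}

Each tropical root is a break point of the lower envelope of the lines y = a_i + i · x (there are 3 lines, with slopes 0, 1, ..., 2). Only the lines that attain the minimum somewhere contribute to roots; other lines are dominated. Here the surviving (envelope) indices are i = 2, i = 1, i = 0.
Intersections between consecutive envelope lines give the roots: for adjacent envelope indices i < j the intersection is x = (a_i − a_j) / (j − i). Reading off the sorted break points: {-6, 4}.
Verification: at each break x_0, at least two indices attain the minimum of min_i(a_i + i · x_0).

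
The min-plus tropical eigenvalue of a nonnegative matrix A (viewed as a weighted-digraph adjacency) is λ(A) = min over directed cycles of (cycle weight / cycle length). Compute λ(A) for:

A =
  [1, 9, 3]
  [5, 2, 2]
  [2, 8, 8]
λ(A) = 1

Enumerate directed cycles and compute their means (weight / length). Sample:
  cycle 0 → 0: weight = 1, length = 1, mean = 1/1 ≈ 1.000
  cycle 1 → 1: weight = 2, length = 1, mean = 2/1 ≈ 2.000
  cycle 2 → 2: weight = 8, length = 1, mean = 8/1 ≈ 8.000
  cycle 0 → 1 → 0: weight = 14, length = 2, mean = 14/2 ≈ 7.000
  cycle 0 → 2 → 0: weight = 5, length = 2, mean = 5/2 ≈ 2.500
  cycle 1 → 0 → 1: weight = 14, length = 2, mean = 14/2 ≈ 7.000
Minimum mean = 1.000, attained e.g. along the cycle 0 → 0 with weight 1 and length 1. So λ(A) = 1/1 = 1.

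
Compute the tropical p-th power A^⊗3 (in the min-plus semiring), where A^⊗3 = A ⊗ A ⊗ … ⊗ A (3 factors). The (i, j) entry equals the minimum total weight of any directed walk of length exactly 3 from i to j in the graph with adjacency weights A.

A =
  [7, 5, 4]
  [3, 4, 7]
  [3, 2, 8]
A^⊗3 =
  [9, 10, 11]
  [10, 9, 11]
  [9, 9, 9]

Each entry (A^⊗3)_ij equals the minimum over all length-3 walks i = v_0 → v_1 → … → v_3 = j of Σ_t A[v_t][v_{t+1}]. For example, for (i, j) = (0, 2) we minimise over 9 possible intermediate vertex sequences; the minimum is 11, attained along the walk 0 → 2 → 0 → 2.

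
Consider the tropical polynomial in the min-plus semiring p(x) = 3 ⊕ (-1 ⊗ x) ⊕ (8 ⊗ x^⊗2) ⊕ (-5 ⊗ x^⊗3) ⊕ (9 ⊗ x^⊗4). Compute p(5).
p(5) = 3

A tropical monomial a ⊗ x^⊗i evaluates to a + i · x. Evaluating each term at x = 5:
  Term 0 contributes 3 + 0 · 5 = 3
  Term 1 contributes -1 + 1 · 5 = 4
  Term 2 contributes 8 + 2 · 5 = 18
  Term 3 contributes -5 + 3 · 5 = 10
  Term 4 contributes 9 + 4 · 5 = 29
p(5) = ⊕ of these = min[3, 4, 18, 10, 29] = 3.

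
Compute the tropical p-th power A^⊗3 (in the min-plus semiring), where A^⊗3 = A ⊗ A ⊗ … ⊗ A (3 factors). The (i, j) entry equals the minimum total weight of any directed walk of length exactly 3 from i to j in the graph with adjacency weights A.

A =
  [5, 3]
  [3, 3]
A^⊗3 =
  [9, 9]
  [9, 9]

Each entry (A^⊗3)_ij equals the minimum over all length-3 walks i = v_0 → v_1 → … → v_3 = j of Σ_t A[v_t][v_{t+1}]. For example, for (i, j) = (0, 1) we minimise over 4 possible intermediate vertex sequences; the minimum is 9, attained along the walk 0 → 1 → 0 → 1.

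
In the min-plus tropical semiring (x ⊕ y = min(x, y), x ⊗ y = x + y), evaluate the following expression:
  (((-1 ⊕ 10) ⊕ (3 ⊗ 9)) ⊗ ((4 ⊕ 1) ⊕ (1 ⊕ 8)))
(((-1 ⊕ 10) ⊕ (3 ⊗ 9)) ⊗ ((4 ⊕ 1) ⊕ (1 ⊕ 8))) = 0

Expand innermost to outermost. Recall ⊕ takes the minimum of its arguments and ⊗ takes their sum. Working out the expression (((-1 ⊕ 10) ⊕ (3 ⊗ 9)) ⊗ ((4 ⊕ 1) ⊕ (1 ⊕ 8))) gives 0.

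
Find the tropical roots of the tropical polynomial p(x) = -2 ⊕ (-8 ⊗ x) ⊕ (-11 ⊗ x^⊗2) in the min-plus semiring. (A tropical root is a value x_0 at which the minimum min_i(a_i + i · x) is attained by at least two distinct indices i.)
Roots: {3, 6}

Each tropical root is a break point of the lower envelope of the lines y = a_i + i · x (there are 3 lines, with slopes 0, 1, ..., 2). Only the lines that attain the minimum somewhere contribute to roots; other lines are dominated. Here the surviving (envelope) indices are i = 2, i = 1, i = 0.
Intersections between consecutive envelope lines give the roots: for adjacent envelope indices i < j the intersection is x = (a_i − a_j) / (j − i). Reading off the sorted break points: {3, 6}.
Verification: at each break x_0, at least two indices attain the minimum of min_i(a_i + i · x_0).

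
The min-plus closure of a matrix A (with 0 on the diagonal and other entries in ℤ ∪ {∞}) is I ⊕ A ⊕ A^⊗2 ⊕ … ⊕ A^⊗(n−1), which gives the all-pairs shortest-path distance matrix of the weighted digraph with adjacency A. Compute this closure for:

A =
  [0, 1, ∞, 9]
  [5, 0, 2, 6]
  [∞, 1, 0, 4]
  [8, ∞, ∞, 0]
Closure =
  [0, 1, 3, 7]
  [5, 0, 2, 6]
  [6, 1, 0, 4]
  [8, 9, 11, 0]

This is the Floyd-Warshall all-pairs shortest-path computation. For each intermediate vertex k = 0, 1, …, 3, update dist[i][j] ← min(dist[i][j], dist[i][k] + dist[k][j]). The final matrix gives, for each (i, j), the minimum total weight of any directed path from i to j (possibly empty when i = j).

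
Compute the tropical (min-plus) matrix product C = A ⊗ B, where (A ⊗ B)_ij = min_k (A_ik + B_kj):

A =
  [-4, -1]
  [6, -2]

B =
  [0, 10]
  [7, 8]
A ⊗ B =
  [-4, 6]
  [5, 6]

Apply the min-plus product entry-by-entry:
  C[0][0] = min over k of (A[0][0] + B[0][0] = -4 + 0 = -4, A[0][1] + B[1][0] = -1 + 7 = 6) = -4 (attained at k = 0)
  C[0][1] = min over k of (A[0][0] + B[0][1] = -4 + 10 = 6, A[0][1] + B[1][1] = -1 + 8 = 7) = 6 (attained at k = 0)
  C[1][0] = min over k of (A[1][0] + B[0][0] = 6 + 0 = 6, A[1][1] + B[1][0] = -2 + 7 = 5) = 5 (attained at k = 1)
  C[1][1] = min over k of (A[1][0] + B[0][1] = 6 + 10 = 16, A[1][1] + B[1][1] = -2 + 8 = 6) = 6 (attained at k = 1)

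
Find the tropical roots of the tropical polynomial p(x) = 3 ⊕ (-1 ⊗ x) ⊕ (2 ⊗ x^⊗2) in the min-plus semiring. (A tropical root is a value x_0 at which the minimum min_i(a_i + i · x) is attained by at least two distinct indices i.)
Roots: {-3, 4}

Each tropical root is a break point of the lower envelope of the lines y = a_i + i · x (there are 3 lines, with slopes 0, 1, ..., 2). Only the lines that attain the minimum somewhere contribute to roots; other lines are dominated. Here the surviving (envelope) indices are i = 2, i = 1, i = 0.
Intersections between consecutive envelope lines give the roots: for adjacent envelope indices i < j the intersection is x = (a_i − a_j) / (j − i). Reading off the sorted break points: {-3, 4}.
Verification: at each break x_0, at least two indices attain the minimum of min_i(a_i + i · x_0).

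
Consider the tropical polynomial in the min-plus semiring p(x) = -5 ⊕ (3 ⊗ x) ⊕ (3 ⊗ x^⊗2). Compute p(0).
p(0) = -5

A tropical monomial a ⊗ x^⊗i evaluates to a + i · x. Evaluating each term at x = 0:
  Term 0 contributes -5 + 0 · 0 = -5
  Term 1 contributes 3 + 1 · 0 = 3
  Term 2 contributes 3 + 2 · 0 = 3
p(0) = ⊕ of these = min[-5, 3, 3] = -5.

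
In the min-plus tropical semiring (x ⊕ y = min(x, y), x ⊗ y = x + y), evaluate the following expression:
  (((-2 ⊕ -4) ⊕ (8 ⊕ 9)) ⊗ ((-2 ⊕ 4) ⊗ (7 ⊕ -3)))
(((-2 ⊕ -4) ⊕ (8 ⊕ 9)) ⊗ ((-2 ⊕ 4) ⊗ (7 ⊕ -3))) = -9

Expand innermost to outermost. Recall ⊕ takes the minimum of its arguments and ⊗ takes their sum. Working out the expression (((-2 ⊕ -4) ⊕ (8 ⊕ 9)) ⊗ ((-2 ⊕ 4) ⊗ (7 ⊕ -3))) gives -9.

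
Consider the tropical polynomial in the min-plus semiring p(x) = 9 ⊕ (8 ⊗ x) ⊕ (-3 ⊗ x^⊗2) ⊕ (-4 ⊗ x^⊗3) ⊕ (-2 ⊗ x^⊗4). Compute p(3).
p(3) = 3

A tropical monomial a ⊗ x^⊗i evaluates to a + i · x. Evaluating each term at x = 3:
  Term 0 contributes 9 + 0 · 3 = 9
  Term 1 contributes 8 + 1 · 3 = 11
  Term 2 contributes -3 + 2 · 3 = 3
  Term 3 contributes -4 + 3 · 3 = 5
  Term 4 contributes -2 + 4 · 3 = 10
p(3) = ⊕ of these = min[9, 11, 3, 5, 10] = 3.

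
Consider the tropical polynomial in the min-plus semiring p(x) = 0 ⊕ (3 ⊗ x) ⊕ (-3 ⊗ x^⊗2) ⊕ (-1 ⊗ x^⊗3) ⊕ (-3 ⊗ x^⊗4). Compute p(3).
p(3) = 0

A tropical monomial a ⊗ x^⊗i evaluates to a + i · x. Evaluating each term at x = 3:
  Term 0 contributes 0 + 0 · 3 = 0
  Term 1 contributes 3 + 1 · 3 = 6
  Term 2 contributes -3 + 2 · 3 = 3
  Term 3 contributes -1 + 3 · 3 = 8
  Term 4 contributes -3 + 4 · 3 = 9
p(3) = ⊕ of these = min[0, 6, 3, 8, 9] = 0.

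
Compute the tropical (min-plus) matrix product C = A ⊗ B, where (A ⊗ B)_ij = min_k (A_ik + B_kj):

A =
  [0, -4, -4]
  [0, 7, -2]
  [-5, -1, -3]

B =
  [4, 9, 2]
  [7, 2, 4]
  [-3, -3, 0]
A ⊗ B =
  [-7, -7, -4]
  [-5, -5, -2]
  [-6, -6, -3]

Apply the min-plus product entry-by-entry:
  C[0][0] = min over k of (A[0][0] + B[0][0] = 0 + 4 = 4, A[0][1] + B[1][0] = -4 + 7 = 3, A[0][2] + B[2][0] = -4 + -3 = -7) = -7 (attained at k = 2)
  C[0][1] = min over k of (A[0][0] + B[0][1] = 0 + 9 = 9, A[0][1] + B[1][1] = -4 + 2 = -2, A[0][2] + B[2][1] = -4 + -3 = -7) = -7 (attained at k = 2)
  C[0][2] = min over k of (A[0][0] + B[0][2] = 0 + 2 = 2, A[0][1] + B[1][2] = -4 + 4 = 0, A[0][2] + B[2][2] = -4 + 0 = -4) = -4 (attained at k = 2)
  C[1][0] = min over k of (A[1][0] + B[0][0] = 0 + 4 = 4, A[1][1] + B[1][0] = 7 + 7 = 14, A[1][2] + B[2][0] = -2 + -3 = -5) = -5 (attained at k = 2)
  C[1][1] = min over k of (A[1][0] + B[0][1] = 0 + 9 = 9, A[1][1] + B[1][1] = 7 + 2 = 9, A[1][2] + B[2][1] = -2 + -3 = -5) = -5 (attained at k = 2)
  C[1][2] = min over k of (A[1][0] + B[0][2] = 0 + 2 = 2, A[1][1] + B[1][2] = 7 + 4 = 11, A[1][2] + B[2][2] = -2 + 0 = -2) = -2 (attained at k = 2)
  C[2][0] = min over k of (A[2][0] + B[0][0] = -5 + 4 = -1, A[2][1] + B[1][0] = -1 + 7 = 6, A[2][2] + B[2][0] = -3 + -3 = -6) = -6 (attained at k = 2)
  C[2][1] = min over k of (A[2][0] + B[0][1] = -5 + 9 = 4, A[2][1] + B[1][1] = -1 + 2 = 1, A[2][2] + B[2][1] = -3 + -3 = -6) = -6 (attained at k = 2)
  C[2][2] = min over k of (A[2][0] + B[0][2] = -5 + 2 = -3, A[2][1] + B[1][2] = -1 + 4 = 3, A[2][2] + B[2][2] = -3 + 0 = -3) = -3 (attained at k = 0)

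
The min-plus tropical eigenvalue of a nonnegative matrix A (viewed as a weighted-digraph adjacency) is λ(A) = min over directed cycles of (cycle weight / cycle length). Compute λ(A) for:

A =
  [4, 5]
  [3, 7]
λ(A) = 4

Enumerate directed cycles and compute their means (weight / length). Sample:
  cycle 0 → 0: weight = 4, length = 1, mean = 4/1 ≈ 4.000
  cycle 1 → 1: weight = 7, length = 1, mean = 7/1 ≈ 7.000
  cycle 0 → 1 → 0: weight = 8, length = 2, mean = 8/2 ≈ 4.000
  cycle 1 → 0 → 1: weight = 8, length = 2, mean = 8/2 ≈ 4.000
Minimum mean = 4.000, attained e.g. along the cycle 0 → 0 with weight 4 and length 1. So λ(A) = 4/1 = 4.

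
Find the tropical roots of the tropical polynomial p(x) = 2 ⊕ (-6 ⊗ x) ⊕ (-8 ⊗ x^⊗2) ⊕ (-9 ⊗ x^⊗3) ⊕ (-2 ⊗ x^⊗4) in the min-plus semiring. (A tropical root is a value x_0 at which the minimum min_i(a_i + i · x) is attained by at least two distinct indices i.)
Roots: {-7, 1, 2, 8}

Each tropical root is a break point of the lower envelope of the lines y = a_i + i · x (there are 5 lines, with slopes 0, 1, ..., 4). Only the lines that attain the minimum somewhere contribute to roots; other lines are dominated. Here the surviving (envelope) indices are i = 4, i = 3, i = 2, i = 1, i = 0.
Intersections between consecutive envelope lines give the roots: for adjacent envelope indices i < j the intersection is x = (a_i − a_j) / (j − i). Reading off the sorted break points: {-7, 1, 2, 8}.
Verification: at each break x_0, at least two indices attain the minimum of min_i(a_i + i · x_0).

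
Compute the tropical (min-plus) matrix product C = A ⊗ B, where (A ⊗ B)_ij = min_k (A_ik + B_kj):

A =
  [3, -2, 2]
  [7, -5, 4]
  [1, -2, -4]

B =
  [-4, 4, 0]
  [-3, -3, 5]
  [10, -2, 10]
A ⊗ B =
  [-5, -5, 3]
  [-8, -8, 0]
  [-5, -6, 1]

Apply the min-plus product entry-by-entry:
  C[0][0] = min over k of (A[0][0] + B[0][0] = 3 + -4 = -1, A[0][1] + B[1][0] = -2 + -3 = -5, A[0][2] + B[2][0] = 2 + 10 = 12) = -5 (attained at k = 1)
  C[0][1] = min over k of (A[0][0] + B[0][1] = 3 + 4 = 7, A[0][1] + B[1][1] = -2 + -3 = -5, A[0][2] + B[2][1] = 2 + -2 = 0) = -5 (attained at k = 1)
  C[0][2] = min over k of (A[0][0] + B[0][2] = 3 + 0 = 3, A[0][1] + B[1][2] = -2 + 5 = 3, A[0][2] + B[2][2] = 2 + 10 = 12) = 3 (attained at k = 0)
  C[1][0] = min over k of (A[1][0] + B[0][0] = 7 + -4 = 3, A[1][1] + B[1][0] = -5 + -3 = -8, A[1][2] + B[2][0] = 4 + 10 = 14) = -8 (attained at k = 1)
  C[1][1] = min over k of (A[1][0] + B[0][1] = 7 + 4 = 11, A[1][1] + B[1][1] = -5 + -3 = -8, A[1][2] + B[2][1] = 4 + -2 = 2) = -8 (attained at k = 1)
  C[1][2] = min over k of (A[1][0] + B[0][2] = 7 + 0 = 7, A[1][1] + B[1][2] = -5 + 5 = 0, A[1][2] + B[2][2] = 4 + 10 = 14) = 0 (attained at k = 1)
  C[2][0] = min over k of (A[2][0] + B[0][0] = 1 + -4 = -3, A[2][1] + B[1][0] = -2 + -3 = -5, A[2][2] + B[2][0] = -4 + 10 = 6) = -5 (attained at k = 1)
  C[2][1] = min over k of (A[2][0] + B[0][1] = 1 + 4 = 5, A[2][1] + B[1][1] = -2 + -3 = -5, A[2][2] + B[2][1] = -4 + -2 = -6) = -6 (attained at k = 2)
  C[2][2] = min over k of (A[2][0] + B[0][2] = 1 + 0 = 1, A[2][1] + B[1][2] = -2 + 5 = 3, A[2][2] + B[2][2] = -4 + 10 = 6) = 1 (attained at k = 0)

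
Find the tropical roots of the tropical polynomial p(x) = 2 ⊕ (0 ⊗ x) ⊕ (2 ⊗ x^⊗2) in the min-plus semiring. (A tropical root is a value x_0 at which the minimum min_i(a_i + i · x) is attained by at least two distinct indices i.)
Roots: {-2, 2}

Each tropical root is a break point of the lower envelope of the lines y = a_i + i · x (there are 3 lines, with slopes 0, 1, ..., 2). Only the lines that attain the minimum somewhere contribute to roots; other lines are dominated. Here the surviving (envelope) indices are i = 2, i = 1, i = 0.
Intersections between consecutive envelope lines give the roots: for adjacent envelope indices i < j the intersection is x = (a_i − a_j) / (j − i). Reading off the sorted break points: {-2, 2}.
Verification: at each break x_0, at least two indices attain the minimum of min_i(a_i + i · x_0).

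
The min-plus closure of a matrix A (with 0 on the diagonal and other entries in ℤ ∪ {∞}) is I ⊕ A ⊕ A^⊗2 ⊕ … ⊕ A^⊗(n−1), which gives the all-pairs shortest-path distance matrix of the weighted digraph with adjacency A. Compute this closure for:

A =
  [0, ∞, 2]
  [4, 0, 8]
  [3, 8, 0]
Closure =
  [0, 10, 2]
  [4, 0, 6]
  [3, 8, 0]

This is the Floyd-Warshall all-pairs shortest-path computation. For each intermediate vertex k = 0, 1, …, 2, update dist[i][j] ← min(dist[i][j], dist[i][k] + dist[k][j]). The final matrix gives, for each (i, j), the minimum total weight of any directed path from i to j (possibly empty when i = j).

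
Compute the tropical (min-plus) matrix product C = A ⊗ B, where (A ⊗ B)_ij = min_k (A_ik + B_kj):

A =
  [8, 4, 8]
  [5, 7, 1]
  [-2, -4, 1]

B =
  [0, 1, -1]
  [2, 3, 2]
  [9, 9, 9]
A ⊗ B =
  [6, 7, 6]
  [5, 6, 4]
  [-2, -1, -3]

Apply the min-plus product entry-by-entry:
  C[0][0] = min over k of (A[0][0] + B[0][0] = 8 + 0 = 8, A[0][1] + B[1][0] = 4 + 2 = 6, A[0][2] + B[2][0] = 8 + 9 = 17) = 6 (attained at k = 1)
  C[0][1] = min over k of (A[0][0] + B[0][1] = 8 + 1 = 9, A[0][1] + B[1][1] = 4 + 3 = 7, A[0][2] + B[2][1] = 8 + 9 = 17) = 7 (attained at k = 1)
  C[0][2] = min over k of (A[0][0] + B[0][2] = 8 + -1 = 7, A[0][1] + B[1][2] = 4 + 2 = 6, A[0][2] + B[2][2] = 8 + 9 = 17) = 6 (attained at k = 1)
  C[1][0] = min over k of (A[1][0] + B[0][0] = 5 + 0 = 5, A[1][1] + B[1][0] = 7 + 2 = 9, A[1][2] + B[2][0] = 1 + 9 = 10) = 5 (attained at k = 0)
  C[1][1] = min over k of (A[1][0] + B[0][1] = 5 + 1 = 6, A[1][1] + B[1][1] = 7 + 3 = 10, A[1][2] + B[2][1] = 1 + 9 = 10) = 6 (attained at k = 0)
  C[1][2] = min over k of (A[1][0] + B[0][2] = 5 + -1 = 4, A[1][1] + B[1][2] = 7 + 2 = 9, A[1][2] + B[2][2] = 1 + 9 = 10) = 4 (attained at k = 0)
  C[2][0] = min over k of (A[2][0] + B[0][0] = -2 + 0 = -2, A[2][1] + B[1][0] = -4 + 2 = -2, A[2][2] + B[2][0] = 1 + 9 = 10) = -2 (attained at k = 0)
  C[2][1] = min over k of (A[2][0] + B[0][1] = -2 + 1 = -1, A[2][1] + B[1][1] = -4 + 3 = -1, A[2][2] + B[2][1] = 1 + 9 = 10) = -1 (attained at k = 0)
  C[2][2] = min over k of (A[2][0] + B[0][2] = -2 + -1 = -3, A[2][1] + B[1][2] = -4 + 2 = -2, A[2][2] + B[2][2] = 1 + 9 = 10) = -3 (attained at k = 0)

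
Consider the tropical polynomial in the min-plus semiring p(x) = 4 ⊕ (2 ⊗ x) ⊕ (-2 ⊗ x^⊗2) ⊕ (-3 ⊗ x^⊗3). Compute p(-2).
p(-2) = -9

A tropical monomial a ⊗ x^⊗i evaluates to a + i · x. Evaluating each term at x = -2:
  Term 0 contributes 4 + 0 · -2 = 4
  Term 1 contributes 2 + 1 · -2 = 0
  Term 2 contributes -2 + 2 · -2 = -6
  Term 3 contributes -3 + 3 · -2 = -9
p(-2) = ⊕ of these = min[4, 0, -6, -9] = -9.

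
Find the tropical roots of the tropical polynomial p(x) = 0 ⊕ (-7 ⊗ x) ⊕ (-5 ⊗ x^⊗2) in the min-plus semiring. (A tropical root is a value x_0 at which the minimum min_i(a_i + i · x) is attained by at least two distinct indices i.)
Roots: {-2, 7}

Each tropical root is a break point of the lower envelope of the lines y = a_i + i · x (there are 3 lines, with slopes 0, 1, ..., 2). Only the lines that attain the minimum somewhere contribute to roots; other lines are dominated. Here the surviving (envelope) indices are i = 2, i = 1, i = 0.
Intersections between consecutive envelope lines give the roots: for adjacent envelope indices i < j the intersection is x = (a_i − a_j) / (j − i). Reading off the sorted break points: {-2, 7}.
Verification: at each break x_0, at least two indices attain the minimum of min_i(a_i + i · x_0).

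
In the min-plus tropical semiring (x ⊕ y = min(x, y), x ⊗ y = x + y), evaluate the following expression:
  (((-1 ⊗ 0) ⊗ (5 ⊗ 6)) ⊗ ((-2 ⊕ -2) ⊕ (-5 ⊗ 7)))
(((-1 ⊗ 0) ⊗ (5 ⊗ 6)) ⊗ ((-2 ⊕ -2) ⊕ (-5 ⊗ 7))) = 8

Expand innermost to outermost. Recall ⊕ takes the minimum of its arguments and ⊗ takes their sum. Working out the expression (((-1 ⊗ 0) ⊗ (5 ⊗ 6)) ⊗ ((-2 ⊕ -2) ⊕ (-5 ⊗ 7))) gives 8.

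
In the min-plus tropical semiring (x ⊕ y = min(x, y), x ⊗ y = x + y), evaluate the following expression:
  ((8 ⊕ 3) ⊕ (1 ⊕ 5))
((8 ⊕ 3) ⊕ (1 ⊕ 5)) = 1

Expand innermost to outermost. Recall ⊕ takes the minimum of its arguments and ⊗ takes their sum. Working out the expression ((8 ⊕ 3) ⊕ (1 ⊕ 5)) gives 1.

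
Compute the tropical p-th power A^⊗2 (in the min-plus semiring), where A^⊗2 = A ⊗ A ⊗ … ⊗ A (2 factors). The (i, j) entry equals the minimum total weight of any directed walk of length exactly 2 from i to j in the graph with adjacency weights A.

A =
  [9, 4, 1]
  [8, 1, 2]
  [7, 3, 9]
A^⊗2 =
  [8, 4, 6]
  [9, 2, 3]
  [11, 4, 5]

Each entry (A^⊗2)_ij equals the minimum over all length-2 walks i = v_0 → v_1 → … → v_2 = j of Σ_t A[v_t][v_{t+1}]. For example, for (i, j) = (0, 2) we minimise over 3 possible intermediate vertex sequences; the minimum is 6, attained along the walk 0 → 1 → 2.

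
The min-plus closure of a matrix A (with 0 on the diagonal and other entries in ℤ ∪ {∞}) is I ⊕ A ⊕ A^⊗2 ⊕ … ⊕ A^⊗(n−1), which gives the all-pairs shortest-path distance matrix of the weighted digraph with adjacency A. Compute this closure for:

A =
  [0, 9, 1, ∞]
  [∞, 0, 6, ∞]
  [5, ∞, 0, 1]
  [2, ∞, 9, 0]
Closure =
  [0, 9, 1, 2]
  [9, 0, 6, 7]
  [3, 12, 0, 1]
  [2, 11, 3, 0]

This is the Floyd-Warshall all-pairs shortest-path computation. For each intermediate vertex k = 0, 1, …, 3, update dist[i][j] ← min(dist[i][j], dist[i][k] + dist[k][j]). The final matrix gives, for each (i, j), the minimum total weight of any directed path from i to j (possibly empty when i = j).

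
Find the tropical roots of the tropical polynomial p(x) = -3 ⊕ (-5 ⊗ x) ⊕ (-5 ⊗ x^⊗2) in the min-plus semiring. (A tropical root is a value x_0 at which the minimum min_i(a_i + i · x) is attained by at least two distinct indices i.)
Roots: {0, 2}

Each tropical root is a break point of the lower envelope of the lines y = a_i + i · x (there are 3 lines, with slopes 0, 1, ..., 2). Only the lines that attain the minimum somewhere contribute to roots; other lines are dominated. Here the surviving (envelope) indices are i = 2, i = 1, i = 0.
Intersections between consecutive envelope lines give the roots: for adjacent envelope indices i < j the intersection is x = (a_i − a_j) / (j − i). Reading off the sorted break points: {0, 2}.
Verification: at each break x_0, at least two indices attain the minimum of min_i(a_i + i · x_0).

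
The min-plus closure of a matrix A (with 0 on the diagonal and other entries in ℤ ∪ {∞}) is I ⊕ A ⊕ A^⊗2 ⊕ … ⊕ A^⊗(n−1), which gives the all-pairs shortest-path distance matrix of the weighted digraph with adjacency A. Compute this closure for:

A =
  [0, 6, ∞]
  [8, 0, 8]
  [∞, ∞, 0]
Closure =
  [0, 6, 14]
  [8, 0, 8]
  [∞, ∞, 0]

This is the Floyd-Warshall all-pairs shortest-path computation. For each intermediate vertex k = 0, 1, …, 2, update dist[i][j] ← min(dist[i][j], dist[i][k] + dist[k][j]). The final matrix gives, for each (i, j), the minimum total weight of any directed path from i to j (possibly empty when i = j).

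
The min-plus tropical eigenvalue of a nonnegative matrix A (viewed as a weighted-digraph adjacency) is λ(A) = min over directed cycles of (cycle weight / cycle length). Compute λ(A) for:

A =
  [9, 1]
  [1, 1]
λ(A) = 1

Enumerate directed cycles and compute their means (weight / length). Sample:
  cycle 0 → 0: weight = 9, length = 1, mean = 9/1 ≈ 9.000
  cycle 1 → 1: weight = 1, length = 1, mean = 1/1 ≈ 1.000
  cycle 0 → 1 → 0: weight = 2, length = 2, mean = 2/2 ≈ 1.000
  cycle 1 → 0 → 1: weight = 2, length = 2, mean = 2/2 ≈ 1.000
Minimum mean = 1.000, attained e.g. along the cycle 1 → 1 with weight 1 and length 1. So λ(A) = 1/1 = 1.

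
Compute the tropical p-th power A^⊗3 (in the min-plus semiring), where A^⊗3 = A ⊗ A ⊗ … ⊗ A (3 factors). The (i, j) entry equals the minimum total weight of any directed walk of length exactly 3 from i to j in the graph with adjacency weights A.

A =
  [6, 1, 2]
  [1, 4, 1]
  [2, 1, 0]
A^⊗3 =
  [4, 3, 2]
  [3, 2, 1]
  [2, 1, 0]

Each entry (A^⊗3)_ij equals the minimum over all length-3 walks i = v_0 → v_1 → … → v_3 = j of Σ_t A[v_t][v_{t+1}]. For example, for (i, j) = (0, 2) we minimise over 9 possible intermediate vertex sequences; the minimum is 2, attained along the walk 0 → 1 → 2 → 2.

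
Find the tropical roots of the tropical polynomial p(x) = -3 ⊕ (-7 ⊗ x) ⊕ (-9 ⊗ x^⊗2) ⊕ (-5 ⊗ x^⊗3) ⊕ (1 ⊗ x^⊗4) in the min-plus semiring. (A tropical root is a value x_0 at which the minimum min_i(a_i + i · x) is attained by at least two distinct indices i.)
Roots: {-6, -4, 2, 4}

Each tropical root is a break point of the lower envelope of the lines y = a_i + i · x (there are 5 lines, with slopes 0, 1, ..., 4). Only the lines that attain the minimum somewhere contribute to roots; other lines are dominated. Here the surviving (envelope) indices are i = 4, i = 3, i = 2, i = 1, i = 0.
Intersections between consecutive envelope lines give the roots: for adjacent envelope indices i < j the intersection is x = (a_i − a_j) / (j − i). Reading off the sorted break points: {-6, -4, 2, 4}.
Verification: at each break x_0, at least two indices attain the minimum of min_i(a_i + i · x_0).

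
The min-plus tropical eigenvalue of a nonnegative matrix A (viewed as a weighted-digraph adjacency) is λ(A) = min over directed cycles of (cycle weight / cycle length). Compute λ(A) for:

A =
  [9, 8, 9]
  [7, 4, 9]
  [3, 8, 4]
λ(A) = 4

Enumerate directed cycles and compute their means (weight / length). Sample:
  cycle 0 → 0: weight = 9, length = 1, mean = 9/1 ≈ 9.000
  cycle 1 → 1: weight = 4, length = 1, mean = 4/1 ≈ 4.000
  cycle 2 → 2: weight = 4, length = 1, mean = 4/1 ≈ 4.000
  cycle 0 → 1 → 0: weight = 15, length = 2, mean = 15/2 ≈ 7.500
  cycle 0 → 2 → 0: weight = 12, length = 2, mean = 12/2 ≈ 6.000
  cycle 1 → 0 → 1: weight = 15, length = 2, mean = 15/2 ≈ 7.500
Minimum mean = 4.000, attained e.g. along the cycle 1 → 1 with weight 4 and length 1. So λ(A) = 4/1 = 4.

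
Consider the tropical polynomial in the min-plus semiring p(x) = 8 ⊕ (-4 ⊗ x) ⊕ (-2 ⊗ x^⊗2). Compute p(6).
p(6) = 2

A tropical monomial a ⊗ x^⊗i evaluates to a + i · x. Evaluating each term at x = 6:
  Term 0 contributes 8 + 0 · 6 = 8
  Term 1 contributes -4 + 1 · 6 = 2
  Term 2 contributes -2 + 2 · 6 = 10
p(6) = ⊕ of these = min[8, 2, 10] = 2.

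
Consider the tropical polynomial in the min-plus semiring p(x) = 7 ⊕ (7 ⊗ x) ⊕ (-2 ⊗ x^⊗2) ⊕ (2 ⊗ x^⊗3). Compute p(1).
p(1) = 0

A tropical monomial a ⊗ x^⊗i evaluates to a + i · x. Evaluating each term at x = 1:
  Term 0 contributes 7 + 0 · 1 = 7
  Term 1 contributes 7 + 1 · 1 = 8
  Term 2 contributes -2 + 2 · 1 = 0
  Term 3 contributes 2 + 3 · 1 = 5
p(1) = ⊕ of these = min[7, 8, 0, 5] = 0.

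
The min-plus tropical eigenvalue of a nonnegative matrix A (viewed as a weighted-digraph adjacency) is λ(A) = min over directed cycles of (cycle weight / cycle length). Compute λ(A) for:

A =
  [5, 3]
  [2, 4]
λ(A) = 5/2

Enumerate directed cycles and compute their means (weight / length). Sample:
  cycle 0 → 0: weight = 5, length = 1, mean = 5/1 ≈ 5.000
  cycle 1 → 1: weight = 4, length = 1, mean = 4/1 ≈ 4.000
  cycle 0 → 1 → 0: weight = 5, length = 2, mean = 5/2 ≈ 2.500
  cycle 1 → 0 → 1: weight = 5, length = 2, mean = 5/2 ≈ 2.500
Minimum mean = 2.500, attained e.g. along the cycle 0 → 1 → 0 with weight 5 and length 2. So λ(A) = 5/2 = 5/2.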